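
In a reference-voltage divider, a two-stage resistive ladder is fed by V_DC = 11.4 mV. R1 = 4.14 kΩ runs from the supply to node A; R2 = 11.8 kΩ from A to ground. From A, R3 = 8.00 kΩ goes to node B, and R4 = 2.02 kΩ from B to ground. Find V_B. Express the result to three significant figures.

V_B ≈ 1.30 mV

Node A sees R2 in parallel with the series input of stage 2, R3 + R4 = 10.02 kΩ.
R2 ‖ (R3+R4) = 5.419 kΩ.
First divider: V_A = V_DC · 5.419/(4.14 + 5.419) = 6.463 mV.
Then the unloaded second divider: V_B = V_A × R4/(R3+R4) = 6.463 × 0.2016 = 1.303 mV.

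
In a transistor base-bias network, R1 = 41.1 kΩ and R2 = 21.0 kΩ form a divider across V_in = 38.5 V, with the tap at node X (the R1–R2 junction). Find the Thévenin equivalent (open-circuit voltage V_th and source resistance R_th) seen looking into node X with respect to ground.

V_th is the unloaded tap voltage: V_in · R2/(R1+R2) = 38.5 × 0.3382 = 13.02 V.
With V_in suppressed (replaced by a short), R_th = R1 ‖ R2 = (41.10 × 21.0)/(41.10 + 21.0) = 13.90 kΩ.

V_th ≈ 13.0 V, R_th ≈ 13.9 kΩ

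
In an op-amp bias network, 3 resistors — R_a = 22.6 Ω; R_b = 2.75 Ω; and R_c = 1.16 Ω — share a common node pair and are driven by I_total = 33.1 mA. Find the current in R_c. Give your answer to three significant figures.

I ≈ 22.5 mA

Total conductance ΣG = 1/22.6 + 1/2.75 + 1/1.16 = 1.270 (units of 1/Ω).
Current divider: I(R_c) = I_total · G_k/ΣG = 33.1 × (0.8621/1.270) = 33.1 × 0.6788 = 22.47 mA.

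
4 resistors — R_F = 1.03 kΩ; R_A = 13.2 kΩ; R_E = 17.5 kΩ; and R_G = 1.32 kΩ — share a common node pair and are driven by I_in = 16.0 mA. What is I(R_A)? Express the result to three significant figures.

ΣG = 1/1.03 + 1/13.2 + 1/17.5 + 1/1.32 = 1.861.
By the current-divider rule, I = I_in · G_k/ΣG = 16.0 × 0.04070 = 0.6512 mA.

I ≈ 0.651 mA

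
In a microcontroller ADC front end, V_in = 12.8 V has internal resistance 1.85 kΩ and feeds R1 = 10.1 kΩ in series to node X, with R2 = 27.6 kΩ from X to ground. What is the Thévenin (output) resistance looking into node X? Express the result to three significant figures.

R_th ≈ 8.34 kΩ

R1' = 1.85 + 10.1 = 11.95 kΩ (source resistance + R1).
Zeroing V_in shorts the top of R1' to ground, so R_th = R1' ‖ R2 = 8.339 kΩ.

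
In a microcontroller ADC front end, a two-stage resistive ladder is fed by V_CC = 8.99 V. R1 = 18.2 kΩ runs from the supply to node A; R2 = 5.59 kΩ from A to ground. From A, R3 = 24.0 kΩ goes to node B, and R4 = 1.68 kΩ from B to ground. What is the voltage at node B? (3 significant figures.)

The second stage (R3 + R4 = 25.68 kΩ) loads node A in parallel with R2.
R2 ‖ (R3+R4) = 4.591 kΩ.
First divider: V_A = V_CC · 4.591/(18.2 + 4.591) = 1.811 V.
Then the unloaded second divider: V_B = V_A × R4/(R3+R4) = 1.811 × 0.06542 = 0.1185 V.

V_B ≈ 0.118 V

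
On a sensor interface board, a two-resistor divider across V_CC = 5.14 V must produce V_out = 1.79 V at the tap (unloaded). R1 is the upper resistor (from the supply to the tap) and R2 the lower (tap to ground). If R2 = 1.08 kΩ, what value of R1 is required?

R1 ≈ 2.02 kΩ

Required fraction k = V_out/V_CC = 0.3482.
R1 = R2·(1/k − 1) = 1.08 × 1.872 = 2.021 kΩ.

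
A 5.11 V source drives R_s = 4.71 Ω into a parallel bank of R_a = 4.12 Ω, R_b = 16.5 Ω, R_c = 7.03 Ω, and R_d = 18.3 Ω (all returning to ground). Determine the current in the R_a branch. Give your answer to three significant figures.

I ≈ 0.370 A

Parallel bank: R_p = 1/(1/4.12 + 1/16.5 + 1/7.03 + 1/18.3) = 1.999 Ω.
Node voltage V_A = V_s · R_p/(R_s + R_p) = 5.11 × 0.2980 = 1.523 V.
Branch current I = V_A/R_a = 1.523/4.12 = 0.3696 A.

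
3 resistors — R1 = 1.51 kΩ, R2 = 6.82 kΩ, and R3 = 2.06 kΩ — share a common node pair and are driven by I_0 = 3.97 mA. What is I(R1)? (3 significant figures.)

I ≈ 2.03 mA

Total conductance ΣG = 1/1.51 + 1/6.82 + 1/2.06 = 1.294 (units of 1/kΩ).
By the current-divider rule, I = I_0 · G_k/ΣG = 3.97 × 0.5117 = 2.031 mA.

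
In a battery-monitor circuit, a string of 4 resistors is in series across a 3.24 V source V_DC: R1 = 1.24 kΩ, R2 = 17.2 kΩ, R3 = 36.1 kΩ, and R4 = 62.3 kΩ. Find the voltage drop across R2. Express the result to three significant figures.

ΣR = 1.24 + 17.2 + 36.1 + 62.3 = 116.8 kΩ.
By the voltage-divider rule, V = 3.24 × 17.20/116.8 = 0.4770 V.

V ≈ 0.477 V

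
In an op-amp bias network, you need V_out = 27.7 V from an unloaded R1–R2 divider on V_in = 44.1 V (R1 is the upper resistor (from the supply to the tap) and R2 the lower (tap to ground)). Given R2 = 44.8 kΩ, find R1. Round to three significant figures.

V_out/V_in = R2/(R1+R2) = 0.6281.
Rearranging, R1 = R2·(1−k)/k = 44.8 × 0.5921 = 26.52 kΩ.

R1 ≈ 26.5 kΩ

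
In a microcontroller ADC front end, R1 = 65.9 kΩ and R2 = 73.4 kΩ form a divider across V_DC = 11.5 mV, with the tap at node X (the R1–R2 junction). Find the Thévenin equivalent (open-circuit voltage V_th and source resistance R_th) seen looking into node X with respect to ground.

V_th ≈ 6.06 mV, R_th ≈ 34.7 kΩ

Open-circuit (no load on X): V_th = V_DC · R2/(R1 + R2) = 11.5 × 73.4/(65.90 + 73.4) = 6.060 mV.
Zeroing V_DC shorts the top of R1 to ground, so R_th = R1 ‖ R2 = 34.72 kΩ.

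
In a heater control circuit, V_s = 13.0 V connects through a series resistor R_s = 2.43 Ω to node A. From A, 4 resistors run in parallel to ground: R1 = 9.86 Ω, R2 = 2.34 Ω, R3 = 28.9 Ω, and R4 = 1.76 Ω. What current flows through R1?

Equivalent of the parallel group: R_p = 0.8837 Ω.
V_A = 13.0 × 0.8837/3.314 = 3.467 V.
I(R1) = V_A / R1 = 3.467/9.86 = 0.3516 A.
(Equivalently: I_total = 3.923 A, then current-divider fraction G_k/ΣG = 0.08963.)

I ≈ 0.352 A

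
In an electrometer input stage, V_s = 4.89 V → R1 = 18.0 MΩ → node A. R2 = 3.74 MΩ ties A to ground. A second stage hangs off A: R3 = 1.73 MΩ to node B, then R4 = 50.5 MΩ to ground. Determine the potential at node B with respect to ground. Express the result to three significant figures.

V_B ≈ 0.768 V

The second stage (R3 + R4 = 52.23 MΩ) loads node A in parallel with R2.
R2 ‖ (R3+R4) = 3.490 MΩ.
V_A = 4.89 × 3.490/(18.0 + 3.490) = 0.7942 V.
Stage 2 is unloaded, so V_B = V_A · R4/(R3+R4) = 0.7942 × 50.5/52.23 = 0.7679 V.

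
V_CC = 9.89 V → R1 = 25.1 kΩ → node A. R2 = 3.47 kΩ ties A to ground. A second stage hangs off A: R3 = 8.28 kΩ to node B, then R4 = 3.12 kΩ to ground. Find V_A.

V_A ≈ 0.948 V

Looking into the second stage from A: R3 + R4 = 11.40 kΩ appears in parallel with R2.
Effective lower resistance at A: R2 ‖ 11.40 = 2.660 kΩ.
V_A = 9.89 × 2.660/(25.1 + 2.660) = 0.9478 V.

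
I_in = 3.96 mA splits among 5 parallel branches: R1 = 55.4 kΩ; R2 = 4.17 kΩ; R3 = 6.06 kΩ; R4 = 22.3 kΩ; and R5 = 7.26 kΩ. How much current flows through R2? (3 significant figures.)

Conductances: ΣG = 1/55.4 + 1/4.17 + 1/6.06 + 1/22.3 + 1/7.26 = 0.6055 (1/kΩ).
Current divider: I(R2) = I_in · G_k/ΣG = 3.96 × (0.2398/0.6055) = 3.96 × 0.3961 = 1.568 mA.

I ≈ 1.57 mA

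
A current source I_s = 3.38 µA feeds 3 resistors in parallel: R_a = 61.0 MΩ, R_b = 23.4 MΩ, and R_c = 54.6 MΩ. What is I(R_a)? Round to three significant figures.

Total conductance ΣG = 1/61.0 + 1/23.4 + 1/54.6 = 0.07744 (units of 1/MΩ).
By the current-divider rule, I = I_s · G_k/ΣG = 3.38 × 0.2117 = 0.7155 µA.

I ≈ 0.715 µA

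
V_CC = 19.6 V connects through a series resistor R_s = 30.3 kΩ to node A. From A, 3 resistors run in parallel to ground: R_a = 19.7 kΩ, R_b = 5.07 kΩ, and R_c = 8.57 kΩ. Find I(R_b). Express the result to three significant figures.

I ≈ 0.321 mA

Equivalent of the parallel group: R_p = 2.742 kΩ.
V_A by voltage divider: V_A = 19.6 × 2.742/(30.3 + 2.742) = 1.627 V.
I(R_b) = V_A / R_b = 1.627/5.07 = 0.3208 mA.
(Equivalently: I_total = 0.5932 mA, then current-divider fraction G_k/ΣG = 0.5408.)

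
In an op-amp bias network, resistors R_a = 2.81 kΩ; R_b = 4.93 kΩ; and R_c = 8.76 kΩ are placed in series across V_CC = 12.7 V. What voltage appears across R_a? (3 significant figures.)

Total series resistance ΣR = 2.81 + 4.93 + 8.76 = 16.50 kΩ.
By the voltage-divider rule, V = 12.7 × 2.810/16.50 = 2.163 V.

V ≈ 2.16 V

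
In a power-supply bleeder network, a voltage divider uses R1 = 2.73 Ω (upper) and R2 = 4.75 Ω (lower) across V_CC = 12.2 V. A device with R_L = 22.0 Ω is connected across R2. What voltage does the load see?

V_out ≈ 7.18 V

First combine the lower leg with the load: R2 ‖ R_L = 3.907 Ω.
Then V_out = V_CC · R2'/(R1 + R2') = 12.2 × 3.907/6.637 = 7.181 V.
(Unloaded it would be 7.75 V; the load pulls it down.)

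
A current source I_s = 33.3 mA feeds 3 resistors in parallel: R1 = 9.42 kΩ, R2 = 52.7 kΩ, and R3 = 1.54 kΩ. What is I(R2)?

ΣG = 1/9.42 + 1/52.7 + 1/1.54 = 0.7745.
Current divider: I(R2) = I_s · G_k/ΣG = 33.3 × (0.01898/0.7745) = 33.3 × 0.02450 = 0.8159 mA.

I ≈ 0.816 mA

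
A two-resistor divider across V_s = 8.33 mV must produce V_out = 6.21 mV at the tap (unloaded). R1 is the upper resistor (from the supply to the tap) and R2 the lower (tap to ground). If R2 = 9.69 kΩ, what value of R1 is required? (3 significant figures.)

The divider ratio is R2/(R1+R2) = 6.21/8.33 = 0.7455.
Rearranging, R1 = R2·(1−k)/k = 9.69 × 0.3414 = 3.308 kΩ.

R1 ≈ 3.31 kΩ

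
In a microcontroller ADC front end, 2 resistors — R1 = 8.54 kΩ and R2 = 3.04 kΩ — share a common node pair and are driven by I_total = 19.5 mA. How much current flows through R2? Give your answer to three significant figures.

I ≈ 14.4 mA

For two parallel branches, I_k = I_total · (other R)/(sum of R).
I(R2) = 19.5 × 8.54/(8.54 + 3.04) = 19.5 × 0.7375 = 14.38 mA.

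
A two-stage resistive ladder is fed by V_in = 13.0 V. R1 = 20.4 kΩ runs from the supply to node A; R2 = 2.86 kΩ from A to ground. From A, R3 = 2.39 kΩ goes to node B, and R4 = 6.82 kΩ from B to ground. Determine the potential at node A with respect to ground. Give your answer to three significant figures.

Looking into the second stage from A: R3 + R4 = 9.210 kΩ appears in parallel with R2.
Effective lower resistance at A: R2 ‖ 9.210 = 2.182 kΩ.
So V_A = 13.0 × 0.09664 = 1.256 V.

V_A ≈ 1.26 V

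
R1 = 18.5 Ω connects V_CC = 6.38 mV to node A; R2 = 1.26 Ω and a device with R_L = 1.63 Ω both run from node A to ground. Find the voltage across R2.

First combine the lower leg with the load: R2 ‖ R_L = 0.7107 Ω.
Now apply the divider: V_out = 6.38 × 0.03699 = 0.2360 mV.

V_out ≈ 0.236 mV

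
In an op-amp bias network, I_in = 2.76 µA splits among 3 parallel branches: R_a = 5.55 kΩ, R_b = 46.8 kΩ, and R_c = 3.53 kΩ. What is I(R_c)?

I ≈ 1.61 µA

Total conductance ΣG = 1/5.55 + 1/46.8 + 1/3.53 = 0.4848 (units of 1/kΩ).
By the current-divider rule, I = I_in · G_k/ΣG = 2.76 × 0.5843 = 1.613 µA.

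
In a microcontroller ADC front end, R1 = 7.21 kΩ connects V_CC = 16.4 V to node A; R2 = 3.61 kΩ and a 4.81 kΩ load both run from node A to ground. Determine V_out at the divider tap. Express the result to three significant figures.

V_out ≈ 3.65 V

First combine the lower leg with the load: R2 ‖ R_L = 2.062 kΩ.
Then V_out = V_CC · R2'/(R1 + R2') = 16.4 × 2.062/9.272 = 3.648 V.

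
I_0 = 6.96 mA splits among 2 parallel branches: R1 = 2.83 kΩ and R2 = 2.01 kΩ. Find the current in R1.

I ≈ 2.89 mA

For two parallel branches, I_k = I_0 · (other R)/(sum of R).
I(R1) = 6.96 × 2.01/(2.83 + 2.01) = 6.96 × 0.4153 = 2.890 mA.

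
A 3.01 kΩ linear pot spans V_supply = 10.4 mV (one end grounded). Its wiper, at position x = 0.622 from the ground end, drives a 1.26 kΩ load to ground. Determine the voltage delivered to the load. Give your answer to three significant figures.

V_out ≈ 4.14 mV

Lower segment x·R_p = 1.872 kΩ; upper segment (1−x)·R_p = 1.138 kΩ.
Lower segment in parallel with the load: 1.872 ‖ 1.26 = 0.7531 kΩ.
V_out = 10.4 × 0.7531/(1.138 + 0.7531) = 4.142 mV.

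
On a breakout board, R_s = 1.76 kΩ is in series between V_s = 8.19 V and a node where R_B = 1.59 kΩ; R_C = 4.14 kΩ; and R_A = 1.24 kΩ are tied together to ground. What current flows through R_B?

I ≈ 1.30 mA

Combine the parallel branches: R_p = (1/1.59 + 1/4.14 + 1/1.24)⁻¹ = 0.5963 kΩ.
V_A = 8.19 × 0.5963/2.356 = 2.073 V.
Branch current I = V_A/R_B = 2.073/1.59 = 1.304 mA.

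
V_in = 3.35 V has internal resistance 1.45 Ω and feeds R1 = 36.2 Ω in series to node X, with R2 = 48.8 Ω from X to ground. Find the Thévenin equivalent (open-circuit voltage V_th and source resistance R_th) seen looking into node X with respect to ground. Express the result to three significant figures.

V_th ≈ 1.89 V, R_th ≈ 21.3 Ω

R1' = 1.45 + 36.2 = 37.65 Ω (source resistance + R1).
Open-circuit (no load on X): V_th = V_in · R2/(R1' + R2) = 3.35 × 48.8/(37.65 + 48.8) = 1.891 V.
Zeroing V_in shorts the top of R1' to ground, so R_th = R1' ‖ R2 = 21.25 Ω.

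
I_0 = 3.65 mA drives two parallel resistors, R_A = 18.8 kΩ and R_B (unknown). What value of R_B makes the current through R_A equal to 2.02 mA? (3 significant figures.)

R_B ≈ 23.3 kΩ

The fraction through R_A equals R_B/(R_A+R_B).
2.02/3.65 = R_B/(R_A + R_B) → R_B = R_A · (0.5534)/(1 − 0.5534) = 18.8 × 1.239 = 23.30 kΩ.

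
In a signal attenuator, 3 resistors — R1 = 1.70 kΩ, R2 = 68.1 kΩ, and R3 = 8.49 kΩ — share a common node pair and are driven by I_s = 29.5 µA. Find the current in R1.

I ≈ 24.1 µA

Total conductance ΣG = 1/1.70 + 1/68.1 + 1/8.49 = 0.7207 (units of 1/kΩ).
By the current-divider rule, I = I_s · G_k/ΣG = 29.5 × 0.8162 = 24.08 µA.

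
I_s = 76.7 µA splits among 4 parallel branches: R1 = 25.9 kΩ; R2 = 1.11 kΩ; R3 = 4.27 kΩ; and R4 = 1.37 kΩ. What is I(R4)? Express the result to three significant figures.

Conductances: ΣG = 1/25.9 + 1/1.11 + 1/4.27 + 1/1.37 = 1.904 (1/kΩ).
Current divider: I(R4) = I_s · G_k/ΣG = 76.7 × (0.7299/1.904) = 76.7 × 0.3834 = 29.41 µA.

I ≈ 29.4 µA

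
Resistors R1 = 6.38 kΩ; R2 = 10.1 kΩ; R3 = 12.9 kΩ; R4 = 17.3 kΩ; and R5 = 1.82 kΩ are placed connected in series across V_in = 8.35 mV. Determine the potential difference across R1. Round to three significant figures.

V ≈ 1.10 mV

Total series resistance ΣR = 6.38 + 10.1 + 12.9 + 17.3 + 1.82 = 48.50 kΩ.
Voltage divider: V = V_in · (6.380 / 48.50) = 8.35 × 0.1315 = 1.098 mV.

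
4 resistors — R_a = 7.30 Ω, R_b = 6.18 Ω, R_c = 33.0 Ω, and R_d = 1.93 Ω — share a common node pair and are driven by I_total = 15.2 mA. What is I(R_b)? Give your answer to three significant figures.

I ≈ 2.90 mA

Total conductance ΣG = 1/7.30 + 1/6.18 + 1/33.0 + 1/1.93 = 0.8472 (units of 1/Ω).
By the current-divider rule, I = I_total · G_k/ΣG = 15.2 × 0.1910 = 2.903 mA.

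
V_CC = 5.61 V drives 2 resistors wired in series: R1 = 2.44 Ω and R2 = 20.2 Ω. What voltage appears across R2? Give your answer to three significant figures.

V ≈ 5.01 V

Series total: ΣR = 2.44 + 20.2 = 22.64 Ω.
By the voltage-divider rule, V = 5.61 × 20.20/22.64 = 5.005 V.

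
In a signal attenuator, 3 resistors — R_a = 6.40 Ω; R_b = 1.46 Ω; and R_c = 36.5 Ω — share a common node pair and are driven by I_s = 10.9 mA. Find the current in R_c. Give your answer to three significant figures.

I ≈ 0.344 mA

Total conductance ΣG = 1/6.40 + 1/1.46 + 1/36.5 = 0.8686 (units of 1/Ω).
By the current-divider rule, I = I_s · G_k/ΣG = 10.9 × 0.03154 = 0.3438 mA.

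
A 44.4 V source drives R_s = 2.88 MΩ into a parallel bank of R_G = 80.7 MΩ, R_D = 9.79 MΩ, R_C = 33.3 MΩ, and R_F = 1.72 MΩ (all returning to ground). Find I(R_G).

I ≈ 0.178 µA

Equivalent of the parallel group: R_p = 1.377 MΩ.
V_A = 44.4 × 1.377/4.257 = 14.37 V.
I(R_G) = V_A / R_G = 14.37/80.7 = 0.1780 µA.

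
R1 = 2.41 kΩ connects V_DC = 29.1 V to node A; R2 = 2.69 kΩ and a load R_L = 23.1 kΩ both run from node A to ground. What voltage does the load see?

R2 ‖ R_L = (2.69 × 23.1)/(2.69 + 23.1) = 2.409 kΩ.
Then V_out = V_DC · R2'/(R1 + R2') = 29.1 × 2.409/4.819 = 14.55 V.

V_out ≈ 14.5 V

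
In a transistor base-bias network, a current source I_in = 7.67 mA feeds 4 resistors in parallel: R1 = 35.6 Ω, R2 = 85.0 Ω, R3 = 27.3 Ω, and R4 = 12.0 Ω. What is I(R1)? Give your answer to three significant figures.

Conductances: ΣG = 1/35.6 + 1/85.0 + 1/27.3 + 1/12.0 = 0.1598 (1/Ω).
By the current-divider rule, I = I_in · G_k/ΣG = 7.67 × 0.1758 = 1.348 mA.

I ≈ 1.35 mA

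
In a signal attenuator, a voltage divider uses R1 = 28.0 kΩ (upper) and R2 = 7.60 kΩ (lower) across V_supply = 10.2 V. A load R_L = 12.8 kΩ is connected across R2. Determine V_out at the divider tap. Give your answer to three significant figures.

First combine the lower leg with the load: R2 ‖ R_L = 4.769 kΩ.
Voltage divider with the loaded lower leg: V_out = 10.2 × 4.769/(28.0 + 4.769) = 10.2 × 0.1455 = 1.484 V.

V_out ≈ 1.48 V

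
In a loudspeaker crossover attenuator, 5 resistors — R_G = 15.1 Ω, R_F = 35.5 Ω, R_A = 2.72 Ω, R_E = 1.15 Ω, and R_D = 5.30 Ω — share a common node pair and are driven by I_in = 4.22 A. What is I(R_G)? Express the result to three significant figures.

Total conductance ΣG = 1/15.1 + 1/35.5 + 1/2.72 + 1/1.15 + 1/5.30 = 1.520 (units of 1/Ω).
R_G takes the fraction G_k/ΣG = 0.06623/1.520 = 0.04356, so I = 4.22 × 0.04356 = 0.1838 A.

I ≈ 0.184 A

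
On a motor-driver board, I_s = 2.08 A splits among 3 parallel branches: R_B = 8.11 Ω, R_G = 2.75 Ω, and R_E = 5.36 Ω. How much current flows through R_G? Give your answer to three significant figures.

Total conductance ΣG = 1/8.11 + 1/2.75 + 1/5.36 = 0.6735 (units of 1/Ω).
Current divider: I(R_G) = I_s · G_k/ΣG = 2.08 × (0.3636/0.6735) = 2.08 × 0.5399 = 1.123 A.

I ≈ 1.12 A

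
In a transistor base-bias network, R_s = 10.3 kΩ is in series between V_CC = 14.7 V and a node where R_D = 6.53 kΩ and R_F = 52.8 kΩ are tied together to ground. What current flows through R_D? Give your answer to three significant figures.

I ≈ 0.812 mA

Combine the parallel branches: R_p = (1/6.53 + 1/52.8)⁻¹ = 5.811 kΩ.
V_A by voltage divider: V_A = 14.7 × 5.811/(10.3 + 5.811) = 5.302 V.
I(R_D) = V_A / R_D = 5.302/6.53 = 0.8120 mA.
(Equivalently: I_total = 0.9124 mA, then current-divider fraction G_k/ΣG = 0.8899.)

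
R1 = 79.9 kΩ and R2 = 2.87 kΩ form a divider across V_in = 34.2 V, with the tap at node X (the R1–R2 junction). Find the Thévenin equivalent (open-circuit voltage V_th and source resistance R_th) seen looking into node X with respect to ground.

Open-circuit (no load on X): V_th = V_in · R2/(R1 + R2) = 34.2 × 2.87/(79.90 + 2.87) = 1.186 V.
Zeroing V_in shorts the top of R1 to ground, so R_th = R1 ‖ R2 = 2.770 kΩ.

V_th ≈ 1.19 V, R_th ≈ 2.77 kΩ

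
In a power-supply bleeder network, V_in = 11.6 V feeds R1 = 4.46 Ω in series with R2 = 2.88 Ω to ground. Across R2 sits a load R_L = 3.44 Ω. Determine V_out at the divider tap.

First combine the lower leg with the load: R2 ‖ R_L = 1.568 Ω.
Then V_out = V_in · R2'/(R1 + R2') = 11.6 × 1.568/6.028 = 3.017 V.

V_out ≈ 3.02 V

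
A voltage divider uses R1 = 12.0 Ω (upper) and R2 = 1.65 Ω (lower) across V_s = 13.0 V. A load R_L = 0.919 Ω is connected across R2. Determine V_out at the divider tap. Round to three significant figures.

V_out ≈ 0.609 V

The load sits in parallel with R2, giving an effective lower resistance R2' = R2·R_L/(R2+R_L) = 0.5902 Ω.
Now apply the divider: V_out = 13.0 × 0.04688 = 0.6095 V.
(Unloaded it would be 1.57 V; the load pulls it down.)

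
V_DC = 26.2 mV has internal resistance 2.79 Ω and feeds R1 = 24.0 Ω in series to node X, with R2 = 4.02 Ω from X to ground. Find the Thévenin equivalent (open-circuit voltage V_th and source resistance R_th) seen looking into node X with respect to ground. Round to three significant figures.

V_th ≈ 3.42 mV, R_th ≈ 3.50 Ω

R1' = 2.79 + 24.0 = 26.79 Ω (source resistance + R1).
V_th is the unloaded tap voltage: V_DC · R2/(R1'+R2) = 26.2 × 0.1305 = 3.419 mV.
Looking into X with the source shorted: R_th = R1'·R2/(R1'+R2) = 26.79 × 4.02/30.81 = 3.495 Ω.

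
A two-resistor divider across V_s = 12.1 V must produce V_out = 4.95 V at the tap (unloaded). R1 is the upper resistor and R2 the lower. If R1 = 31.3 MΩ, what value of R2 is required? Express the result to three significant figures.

The divider ratio is R2/(R1+R2) = 4.95/12.1 = 0.4091.
Rearranging, R2 = R1·k/(1−k) = 31.3 × 0.6923 = 21.67 MΩ.

R2 ≈ 21.7 MΩ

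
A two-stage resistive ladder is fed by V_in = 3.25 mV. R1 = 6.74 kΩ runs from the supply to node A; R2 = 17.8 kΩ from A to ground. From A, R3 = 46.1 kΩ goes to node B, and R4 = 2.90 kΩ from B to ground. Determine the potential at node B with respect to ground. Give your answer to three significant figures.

V_B ≈ 0.127 mV

Looking into the second stage from A: R3 + R4 = 49.00 kΩ appears in parallel with R2.
Effective lower resistance at A: R2 ‖ 49.00 = 13.06 kΩ.
V_A = 3.25 × 13.06/(6.74 + 13.06) = 2.144 mV.
V_B = V_A × 0.05918 = 0.1269 mV.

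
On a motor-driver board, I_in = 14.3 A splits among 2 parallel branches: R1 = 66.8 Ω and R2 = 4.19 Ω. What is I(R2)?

I ≈ 13.5 A

Two-branch current divider: I_k = I_in · R_other/(R_1 + R_2).
I(R2) = 14.3 × 66.8/(66.8 + 4.19) = 14.3 × 0.9410 = 13.46 A.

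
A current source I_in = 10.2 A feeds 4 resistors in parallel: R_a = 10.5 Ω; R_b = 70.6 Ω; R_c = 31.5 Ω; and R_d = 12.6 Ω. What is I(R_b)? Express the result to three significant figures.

Conductances: ΣG = 1/10.5 + 1/70.6 + 1/31.5 + 1/12.6 = 0.2205 (1/Ω).
R_b takes the fraction G_k/ΣG = 0.01416/0.2205 = 0.06423, so I = 10.2 × 0.06423 = 0.6552 A.

I ≈ 0.655 A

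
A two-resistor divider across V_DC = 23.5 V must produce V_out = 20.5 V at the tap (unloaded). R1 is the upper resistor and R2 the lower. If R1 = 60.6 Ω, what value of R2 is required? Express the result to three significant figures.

R2 ≈ 414 Ω

The divider ratio is R2/(R1+R2) = 20.5/23.5 = 0.8723.
So R2 = R1 · V_out/(V_DC − V_out) = 60.6 × 20.5/(23.5 − 20.5) = 60.6 × 6.833 = 414.1 Ω.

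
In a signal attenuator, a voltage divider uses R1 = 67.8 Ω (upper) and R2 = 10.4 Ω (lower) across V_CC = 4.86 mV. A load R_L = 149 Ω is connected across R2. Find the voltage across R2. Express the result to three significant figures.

V_out ≈ 0.609 mV

First combine the lower leg with the load: R2 ‖ R_L = 9.721 Ω.
Then V_out = V_CC · R2'/(R1 + R2') = 4.86 × 9.721/77.52 = 0.6095 mV.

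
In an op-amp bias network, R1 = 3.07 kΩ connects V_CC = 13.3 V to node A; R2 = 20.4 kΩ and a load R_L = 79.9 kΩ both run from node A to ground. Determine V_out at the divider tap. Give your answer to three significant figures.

R2 ‖ R_L = (20.4 × 79.9)/(20.4 + 79.9) = 16.25 kΩ.
Voltage divider with the loaded lower leg: V_out = 13.3 × 16.25/(3.07 + 16.25) = 13.3 × 0.8411 = 11.19 V.
(Unloaded it would be 11.6 V; the load pulls it down.)

V_out ≈ 11.2 V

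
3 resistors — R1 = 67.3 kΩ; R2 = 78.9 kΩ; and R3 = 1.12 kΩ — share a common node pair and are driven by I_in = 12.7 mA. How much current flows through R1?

I ≈ 0.205 mA

ΣG = 1/67.3 + 1/78.9 + 1/1.12 = 0.9204.
R1 takes the fraction G_k/ΣG = 0.01486/0.9204 = 0.01614, so I = 12.7 × 0.01614 = 0.2050 mA.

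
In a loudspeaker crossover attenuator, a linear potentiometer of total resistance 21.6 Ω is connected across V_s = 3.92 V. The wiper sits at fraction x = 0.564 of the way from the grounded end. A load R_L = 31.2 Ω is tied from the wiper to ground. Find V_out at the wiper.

Split the track: R_lower = x·R_p = 12.18 Ω, R_upper = (1−x)·R_p = 9.418 Ω.
(x·R_p) ‖ R_L = 8.761 Ω.
Loaded-divider output: V_out = 3.92 × 0.4820 = 1.889 V.

V_out ≈ 1.89 V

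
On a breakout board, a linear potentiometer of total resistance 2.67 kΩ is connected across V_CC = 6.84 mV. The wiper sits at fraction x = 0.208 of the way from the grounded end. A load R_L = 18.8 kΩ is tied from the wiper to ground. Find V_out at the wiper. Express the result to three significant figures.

V_out ≈ 1.39 mV

Split the track: R_lower = x·R_p = 0.5554 kΩ, R_upper = (1−x)·R_p = 2.115 kΩ.
(x·R_p) ‖ R_L = 0.5394 kΩ.
Loaded-divider output: V_out = 6.84 × 0.2032 = 1.390 mV.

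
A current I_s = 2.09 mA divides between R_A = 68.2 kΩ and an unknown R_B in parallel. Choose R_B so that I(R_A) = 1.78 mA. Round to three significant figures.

In a two-way split, I_A/I_s = R_B/(R_A + R_B).
With f = 0.8517, R_B = R_A · f/(1−f) = 68.2 × 5.742 = 391.6 kΩ.

R_B ≈ 392 kΩ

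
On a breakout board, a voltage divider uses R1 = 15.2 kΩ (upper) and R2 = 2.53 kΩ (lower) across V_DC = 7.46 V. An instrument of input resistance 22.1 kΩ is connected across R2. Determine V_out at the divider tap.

V_out ≈ 0.969 V

First combine the lower leg with the load: R2 ‖ R_L = 2.270 kΩ.
Then V_out = V_DC · R2'/(R1 + R2') = 7.46 × 2.270/17.47 = 0.9694 V.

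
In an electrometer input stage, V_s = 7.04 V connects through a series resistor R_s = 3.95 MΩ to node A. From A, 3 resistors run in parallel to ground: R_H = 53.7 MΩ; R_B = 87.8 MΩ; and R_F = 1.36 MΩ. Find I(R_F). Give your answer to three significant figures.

Parallel bank: R_p = 1/(1/53.7 + 1/87.8 + 1/1.36) = 1.307 MΩ.
Node voltage V_A = V_s · R_p/(R_s + R_p) = 7.04 × 0.2486 = 1.750 V.
Branch current I = V_A/R_F = 1.750/1.36 = 1.287 µA.
(Check via current divider: I_total = 1.339 µA; share G_k/ΣG = 0.9608 → same result.)

I ≈ 1.29 µA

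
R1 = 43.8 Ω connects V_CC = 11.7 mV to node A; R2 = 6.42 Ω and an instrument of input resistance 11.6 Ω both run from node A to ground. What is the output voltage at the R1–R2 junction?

The load sits in parallel with R2, giving an effective lower resistance R2' = R2·R_L/(R2+R_L) = 4.133 Ω.
Then V_out = V_CC · R2'/(R1 + R2') = 11.7 × 4.133/47.93 = 1.009 mV.
(Unloaded it would be 1.50 mV; the load pulls it down.)

V_out ≈ 1.01 mV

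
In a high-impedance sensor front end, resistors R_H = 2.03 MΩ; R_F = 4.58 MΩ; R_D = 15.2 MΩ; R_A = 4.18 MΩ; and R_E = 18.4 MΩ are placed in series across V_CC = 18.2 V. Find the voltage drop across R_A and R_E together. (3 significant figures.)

Total series resistance ΣR = 2.03 + 4.58 + 15.2 + 4.18 + 18.4 = 44.39 MΩ.
R_{R_A..R_E} = 4.18 + 18.4 = 22.58 MΩ.
V = V_CC · R/ΣR = 18.2 × 0.5087 = 9.258 V.

V ≈ 9.26 V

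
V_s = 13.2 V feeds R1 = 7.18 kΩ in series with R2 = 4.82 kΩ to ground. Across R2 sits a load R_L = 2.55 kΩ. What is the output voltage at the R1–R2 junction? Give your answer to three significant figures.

First combine the lower leg with the load: R2 ‖ R_L = 1.668 kΩ.
Voltage divider with the loaded lower leg: V_out = 13.2 × 1.668/(7.18 + 1.668) = 13.2 × 0.1885 = 2.488 V.
(Unloaded it would be 5.30 V; the load pulls it down.)

V_out ≈ 2.49 V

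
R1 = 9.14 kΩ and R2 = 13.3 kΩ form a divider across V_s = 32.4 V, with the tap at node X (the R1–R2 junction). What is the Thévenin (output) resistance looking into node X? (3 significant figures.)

R_th ≈ 5.42 kΩ

With V_s suppressed (replaced by a short), R_th = R1 ‖ R2 = (9.140 × 13.3)/(9.140 + 13.3) = 5.417 kΩ.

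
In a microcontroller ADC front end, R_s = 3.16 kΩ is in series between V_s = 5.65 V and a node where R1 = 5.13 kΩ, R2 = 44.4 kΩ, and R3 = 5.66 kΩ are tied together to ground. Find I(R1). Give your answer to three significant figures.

Parallel bank: R_p = 1/(1/5.13 + 1/44.4 + 1/5.66) = 2.537 kΩ.
V_A by voltage divider: V_A = 5.65 × 2.537/(3.16 + 2.537) = 2.516 V.
I(R1) = V_A / R1 = 2.516/5.13 = 0.4905 mA.

I ≈ 0.490 mA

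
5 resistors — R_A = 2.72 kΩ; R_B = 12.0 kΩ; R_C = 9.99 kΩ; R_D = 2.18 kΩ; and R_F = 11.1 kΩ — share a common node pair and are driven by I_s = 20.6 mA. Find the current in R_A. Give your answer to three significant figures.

I ≈ 6.89 mA

ΣG = 1/2.72 + 1/12.0 + 1/9.99 + 1/2.18 + 1/11.1 = 1.100.
Current divider: I(R_A) = I_s · G_k/ΣG = 20.6 × (0.3676/1.100) = 20.6 × 0.3343 = 6.886 mA.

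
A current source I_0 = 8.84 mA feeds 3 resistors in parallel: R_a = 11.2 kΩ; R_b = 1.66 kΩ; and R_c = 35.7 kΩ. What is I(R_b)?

I ≈ 7.40 mA

Total conductance ΣG = 1/11.2 + 1/1.66 + 1/35.7 = 0.7197 (units of 1/kΩ).
R_b takes the fraction G_k/ΣG = 0.6024/0.7197 = 0.8370, so I = 8.84 × 0.8370 = 7.399 mA.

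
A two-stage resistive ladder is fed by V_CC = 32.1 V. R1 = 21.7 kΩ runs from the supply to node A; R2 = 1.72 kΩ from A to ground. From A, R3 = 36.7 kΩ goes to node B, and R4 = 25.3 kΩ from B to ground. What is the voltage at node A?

V_A ≈ 2.30 V

Looking into the second stage from A: R3 + R4 = 62.00 kΩ appears in parallel with R2.
Effective lower resistance at A: R2 ‖ 62.00 = 1.674 kΩ.
V_A = 32.1 × 1.674/(21.7 + 1.674) = 2.298 V.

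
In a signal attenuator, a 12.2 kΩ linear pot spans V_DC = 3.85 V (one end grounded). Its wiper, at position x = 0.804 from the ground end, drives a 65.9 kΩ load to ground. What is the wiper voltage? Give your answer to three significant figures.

The pot divides into 2.391 kΩ above the wiper and 9.809 kΩ below.
(x·R_p) ‖ R_L = 8.538 kΩ.
Loaded-divider output: V_out = 3.85 × 0.7812 = 3.008 V.
(Unloaded: V_out = x·V_DC = 3.10 V.)

V_out ≈ 3.01 V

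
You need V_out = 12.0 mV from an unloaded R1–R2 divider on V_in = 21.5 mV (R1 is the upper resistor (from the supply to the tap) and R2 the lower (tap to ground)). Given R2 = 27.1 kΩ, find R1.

Required fraction k = V_out/V_in = 0.5581.
R1 = R2·(1/k − 1) = 27.1 × 0.7917 = 21.45 kΩ.

R1 ≈ 21.5 kΩ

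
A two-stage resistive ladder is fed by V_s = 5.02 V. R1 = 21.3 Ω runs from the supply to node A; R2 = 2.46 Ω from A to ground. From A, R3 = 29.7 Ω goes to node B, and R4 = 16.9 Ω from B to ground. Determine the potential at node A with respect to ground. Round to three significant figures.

V_A ≈ 0.496 V

Node A sees R2 in parallel with the series input of stage 2, R3 + R4 = 46.60 Ω.
R2 ‖ (R3+R4) = 2.337 Ω.
V_A = 5.02 × 2.337/(21.3 + 2.337) = 0.4963 V.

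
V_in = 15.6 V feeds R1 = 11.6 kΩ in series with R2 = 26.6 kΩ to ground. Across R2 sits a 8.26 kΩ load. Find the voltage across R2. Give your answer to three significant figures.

V_out ≈ 5.49 V

First combine the lower leg with the load: R2 ‖ R_L = 6.303 kΩ.
Now apply the divider: V_out = 15.6 × 0.3521 = 5.492 V.
(Unloaded it would be 10.9 V; the load pulls it down.)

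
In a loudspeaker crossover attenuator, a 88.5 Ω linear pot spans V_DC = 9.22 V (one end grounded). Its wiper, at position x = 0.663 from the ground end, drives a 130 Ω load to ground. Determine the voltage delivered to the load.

V_out ≈ 5.31 V

Lower segment x·R_p = 58.68 Ω; upper segment (1−x)·R_p = 29.82 Ω.
R_L loads the lower segment: effective lower R = 40.43 Ω.
V_out = 9.22 × 40.43/(29.82 + 40.43) = 5.306 V.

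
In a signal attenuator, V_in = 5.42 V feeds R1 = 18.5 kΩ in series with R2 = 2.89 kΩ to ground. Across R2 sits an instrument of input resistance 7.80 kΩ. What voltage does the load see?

R2 ‖ R_L = (2.89 × 7.80)/(2.89 + 7.80) = 2.109 kΩ.
Voltage divider with the loaded lower leg: V_out = 5.42 × 2.109/(18.5 + 2.109) = 5.42 × 0.1023 = 0.5546 V.

V_out ≈ 0.555 V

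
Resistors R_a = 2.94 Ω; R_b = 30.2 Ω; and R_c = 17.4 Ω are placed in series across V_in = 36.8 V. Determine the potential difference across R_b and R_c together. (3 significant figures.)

Total series resistance ΣR = 2.94 + 30.2 + 17.4 = 50.54 Ω.
R_{R_b..R_c} = 30.2 + 17.4 = 47.60 Ω.
By the voltage-divider rule, V = 36.8 × 47.60/50.54 = 34.66 V.

V ≈ 34.7 V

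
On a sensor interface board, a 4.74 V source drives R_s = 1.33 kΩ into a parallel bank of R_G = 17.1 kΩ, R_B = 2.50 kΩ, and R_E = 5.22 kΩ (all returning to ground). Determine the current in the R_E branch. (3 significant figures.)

I ≈ 0.487 mA

Equivalent of the parallel group: R_p = 1.538 kΩ.
V_A = 4.74 × 1.538/2.868 = 2.542 V.
I(R_E) = V_A / R_E = 2.542/5.22 = 0.4870 mA.
(Equivalently: I_total = 1.653 mA, then current-divider fraction G_k/ΣG = 0.2947.)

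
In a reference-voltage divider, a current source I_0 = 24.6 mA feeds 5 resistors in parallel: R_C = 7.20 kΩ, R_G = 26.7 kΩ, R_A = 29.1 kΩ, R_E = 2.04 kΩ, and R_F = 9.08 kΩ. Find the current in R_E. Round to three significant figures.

I ≈ 14.9 mA

ΣG = 1/7.20 + 1/26.7 + 1/29.1 + 1/2.04 + 1/9.08 = 0.8110.
By the current-divider rule, I = I_0 · G_k/ΣG = 24.6 × 0.6044 = 14.87 mA.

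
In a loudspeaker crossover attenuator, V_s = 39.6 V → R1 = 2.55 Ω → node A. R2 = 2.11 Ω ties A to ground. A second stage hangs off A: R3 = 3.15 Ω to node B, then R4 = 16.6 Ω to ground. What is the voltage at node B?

The second stage (R3 + R4 = 19.75 Ω) loads node A in parallel with R2.
Effective lower resistance at A: R2 ‖ 19.75 = 1.906 Ω.
First divider: V_A = V_s · 1.906/(2.55 + 1.906) = 16.94 V.
Then the unloaded second divider: V_B = V_A × R4/(R3+R4) = 16.94 × 0.8405 = 14.24 V.

V_B ≈ 14.2 V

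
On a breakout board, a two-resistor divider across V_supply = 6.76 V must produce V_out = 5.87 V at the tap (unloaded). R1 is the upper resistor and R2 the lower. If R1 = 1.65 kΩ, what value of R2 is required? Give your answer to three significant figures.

R2 ≈ 10.9 kΩ

The divider ratio is R2/(R1+R2) = 5.87/6.76 = 0.8683.
So R2 = R1 · V_out/(V_supply − V_out) = 1.65 × 5.87/(6.76 − 5.87) = 1.65 × 6.596 = 10.88 kΩ.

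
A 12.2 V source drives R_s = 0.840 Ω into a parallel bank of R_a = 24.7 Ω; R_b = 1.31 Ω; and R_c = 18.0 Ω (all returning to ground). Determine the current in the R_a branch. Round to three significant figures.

I ≈ 0.287 A

Combine the parallel branches: R_p = (1/24.7 + 1/1.31 + 1/18.0)⁻¹ = 1.164 Ω.
Node voltage V_A = V_DC · R_p/(R_s + R_p) = 12.2 × 0.5808 = 7.085 V.
I(R_a) = V_A / R_a = 7.085/24.7 = 0.2869 A.
(Equivalently: I_total = 6.089 A, then current-divider fraction G_k/ΣG = 0.04711.)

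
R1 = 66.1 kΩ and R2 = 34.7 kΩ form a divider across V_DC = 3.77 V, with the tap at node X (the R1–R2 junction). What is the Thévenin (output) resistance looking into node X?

Looking into X with the source shorted: R_th = R1·R2/(R1+R2) = 66.10 × 34.7/100.8 = 22.75 kΩ.

R_th ≈ 22.8 kΩ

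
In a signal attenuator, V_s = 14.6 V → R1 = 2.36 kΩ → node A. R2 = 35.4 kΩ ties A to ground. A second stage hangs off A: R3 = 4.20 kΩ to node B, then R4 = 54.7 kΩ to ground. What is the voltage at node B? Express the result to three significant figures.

Node A sees R2 in parallel with the series input of stage 2, R3 + R4 = 58.90 kΩ.
Effective lower resistance at A: R2 ‖ 58.90 = 22.11 kΩ.
So V_A = 14.6 × 0.9036 = 13.19 V.
V_B = V_A × 0.9287 = 12.25 V.

V_B ≈ 12.3 V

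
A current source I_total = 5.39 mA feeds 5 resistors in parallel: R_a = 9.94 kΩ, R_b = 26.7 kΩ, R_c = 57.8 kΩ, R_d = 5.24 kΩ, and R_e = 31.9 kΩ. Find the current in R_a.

I ≈ 1.44 mA

Total conductance ΣG = 1/9.94 + 1/26.7 + 1/57.8 + 1/5.24 + 1/31.9 = 0.3775 (units of 1/kΩ).
Current divider: I(R_a) = I_total · G_k/ΣG = 5.39 × (0.1006/0.3775) = 5.39 × 0.2665 = 1.436 mA.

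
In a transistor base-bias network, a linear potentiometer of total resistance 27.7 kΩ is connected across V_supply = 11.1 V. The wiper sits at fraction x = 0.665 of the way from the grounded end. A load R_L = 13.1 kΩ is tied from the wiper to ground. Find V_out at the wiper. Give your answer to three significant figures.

V_out ≈ 5.02 V

The pot divides into 9.279 kΩ above the wiper and 18.42 kΩ below.
(x·R_p) ‖ R_L = 7.656 kΩ.
V_out = 11.1 × 7.656/(9.279 + 7.656) = 5.018 V.
(Unloaded: V_out = x·V_supply = 7.38 V.)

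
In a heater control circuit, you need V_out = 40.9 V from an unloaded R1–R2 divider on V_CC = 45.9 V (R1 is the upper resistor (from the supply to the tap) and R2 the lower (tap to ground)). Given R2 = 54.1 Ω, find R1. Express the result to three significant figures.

Required fraction k = V_out/V_CC = 0.8911.
Rearranging, R1 = R2·(1−k)/k = 54.1 × 0.1222 = 6.614 Ω.

R1 ≈ 6.61 Ω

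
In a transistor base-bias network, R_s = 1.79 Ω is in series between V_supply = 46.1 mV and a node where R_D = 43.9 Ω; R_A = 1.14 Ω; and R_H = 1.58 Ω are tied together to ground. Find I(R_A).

I ≈ 10.8 mA

Parallel bank: R_p = 1/(1/43.9 + 1/1.14 + 1/1.58) = 0.6524 Ω.
V_A = 46.1 × 0.6524/2.442 = 12.31 mV.
I(R_A) = V_A / R_A = 12.31/1.14 = 10.80 mA.
(Check via current divider: I_total = 18.88 mA; share G_k/ΣG = 0.5723 → same result.)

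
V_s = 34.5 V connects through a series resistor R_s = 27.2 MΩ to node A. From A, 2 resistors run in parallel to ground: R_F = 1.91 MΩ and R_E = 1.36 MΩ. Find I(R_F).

Equivalent of the parallel group: R_p = 0.7944 MΩ.
V_A = 34.5 × 0.7944/27.99 = 0.9790 V.
Branch current I = V_A/R_F = 0.9790/1.91 = 0.5126 µA.

I ≈ 0.513 µA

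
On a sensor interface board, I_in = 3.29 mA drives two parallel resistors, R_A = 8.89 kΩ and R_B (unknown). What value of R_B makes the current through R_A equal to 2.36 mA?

In a two-way split, I_A/I_in = R_B/(R_A + R_B).
With f = 0.7173, R_B = R_A · f/(1−f) = 8.89 × 2.538 = 22.56 kΩ.

R_B ≈ 22.6 kΩ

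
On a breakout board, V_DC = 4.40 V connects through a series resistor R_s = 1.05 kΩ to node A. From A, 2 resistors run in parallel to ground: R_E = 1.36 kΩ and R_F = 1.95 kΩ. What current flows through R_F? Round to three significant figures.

Combine the parallel branches: R_p = (1/1.36 + 1/1.95)⁻¹ = 0.8012 kΩ.
V_A = 4.40 × 0.8012/1.851 = 1.904 V.
Branch current I = V_A/R_F = 1.904/1.95 = 0.9766 mA.

I ≈ 0.977 mA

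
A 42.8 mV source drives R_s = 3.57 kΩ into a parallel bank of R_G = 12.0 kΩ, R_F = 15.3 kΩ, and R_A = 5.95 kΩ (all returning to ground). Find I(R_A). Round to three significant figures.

Combine the parallel branches: R_p = (1/12.0 + 1/15.3 + 1/5.95)⁻¹ = 3.157 kΩ.
Node voltage V_A = V_s · R_p/(R_s + R_p) = 42.8 × 0.4693 = 20.09 mV.
Branch current I = V_A/R_A = 20.09/5.95 = 3.376 µA.
(Equivalently: I_total = 6.362 µA, then current-divider fraction G_k/ΣG = 0.5306.)

I ≈ 3.38 µA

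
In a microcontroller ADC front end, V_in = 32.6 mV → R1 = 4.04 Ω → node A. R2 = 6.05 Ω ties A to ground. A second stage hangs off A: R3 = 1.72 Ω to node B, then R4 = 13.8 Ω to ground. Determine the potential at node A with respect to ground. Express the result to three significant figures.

V_A ≈ 16.9 mV

Looking into the second stage from A: R3 + R4 = 15.52 Ω appears in parallel with R2.
R2 ‖ (R3+R4) = 4.353 Ω.
First divider: V_A = V_in · 4.353/(4.04 + 4.353) = 16.91 mV.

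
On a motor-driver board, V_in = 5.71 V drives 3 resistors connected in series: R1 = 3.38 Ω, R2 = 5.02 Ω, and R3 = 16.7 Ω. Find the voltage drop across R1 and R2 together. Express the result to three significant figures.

Series total: ΣR = 3.38 + 5.02 + 16.7 = 25.10 Ω.
R_{R1..R2} = 3.38 + 5.02 = 8.400 Ω.
By the voltage-divider rule, V = 5.71 × 8.400/25.10 = 1.911 V.

V ≈ 1.91 V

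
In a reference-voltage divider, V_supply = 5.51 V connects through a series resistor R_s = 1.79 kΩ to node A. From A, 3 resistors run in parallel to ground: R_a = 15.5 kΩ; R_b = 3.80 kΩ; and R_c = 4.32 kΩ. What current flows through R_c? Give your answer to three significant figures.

I ≈ 0.637 mA

Parallel bank: R_p = 1/(1/15.5 + 1/3.80 + 1/4.32) = 1.788 kΩ.
V_A by voltage divider: V_A = 5.51 × 1.788/(1.79 + 1.788) = 2.754 V.
Branch current I = V_A/R_c = 2.754/4.32 = 0.6374 mA.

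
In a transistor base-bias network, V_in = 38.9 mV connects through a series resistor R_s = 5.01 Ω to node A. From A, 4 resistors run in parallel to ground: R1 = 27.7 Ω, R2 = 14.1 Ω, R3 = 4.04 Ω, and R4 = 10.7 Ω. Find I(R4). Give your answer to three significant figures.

Parallel bank: R_p = 1/(1/27.7 + 1/14.1 + 1/4.04 + 1/10.7) = 2.232 Ω.
Node voltage V_A = V_in · R_p/(R_s + R_p) = 38.9 × 0.3082 = 11.99 mV.
Branch current I = V_A/R4 = 11.99/10.7 = 1.121 mA.
(Equivalently: I_total = 5.371 mA, then current-divider fraction G_k/ΣG = 0.2086.)

I ≈ 1.12 mA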